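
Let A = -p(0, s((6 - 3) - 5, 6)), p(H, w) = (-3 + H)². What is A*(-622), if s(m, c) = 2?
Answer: 5598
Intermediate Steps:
A = -9 (A = -(-3 + 0)² = -1*(-3)² = -1*9 = -9)
A*(-622) = -9*(-622) = 5598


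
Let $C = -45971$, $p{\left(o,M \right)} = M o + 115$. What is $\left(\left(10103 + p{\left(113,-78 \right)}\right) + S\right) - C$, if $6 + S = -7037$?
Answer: $40332$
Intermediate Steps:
$S = -7043$ ($S = -6 - 7037 = -7043$)
$p{\left(o,M \right)} = 115 + M o$
$\left(\left(10103 + p{\left(113,-78 \right)}\right) + S\right) - C = \left(\left(10103 + \left(115 - 8814\right)\right) - 7043\right) - -45971 = \left(\left(10103 + \left(115 - 8814\right)\right) - 7043\right) + 45971 = \left(\left(10103 - 8699\right) - 7043\right) + 45971 = \left(1404 - 7043\right) + 45971 = -5639 + 45971 = 40332$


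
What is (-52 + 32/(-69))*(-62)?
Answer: 224440/69 ≈ 3252.8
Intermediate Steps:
(-52 + 32/(-69))*(-62) = (-52 + 32*(-1/69))*(-62) = (-52 - 32/69)*(-62) = -3620/69*(-62) = 224440/69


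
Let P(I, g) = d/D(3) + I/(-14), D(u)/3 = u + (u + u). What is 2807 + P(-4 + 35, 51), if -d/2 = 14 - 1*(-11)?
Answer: 1059509/378 ≈ 2802.9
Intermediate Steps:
d = -50 (d = -2*(14 - 1*(-11)) = -2*(14 + 11) = -2*25 = -50)
D(u) = 9*u (D(u) = 3*(u + (u + u)) = 3*(u + 2*u) = 3*(3*u) = 9*u)
P(I, g) = -50/27 - I/14 (P(I, g) = -50/(9*3) + I/(-14) = -50/27 + I*(-1/14) = -50*1/27 - I/14 = -50/27 - I/14)
2807 + P(-4 + 35, 51) = 2807 + (-50/27 - (-4 + 35)/14) = 2807 + (-50/27 - 1/14*31) = 2807 + (-50/27 - 31/14) = 2807 - 1537/378 = 1059509/378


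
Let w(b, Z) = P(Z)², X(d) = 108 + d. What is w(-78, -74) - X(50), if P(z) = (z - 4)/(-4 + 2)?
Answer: 1363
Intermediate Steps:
P(z) = 2 - z/2 (P(z) = (-4 + z)/(-2) = (-4 + z)*(-½) = 2 - z/2)
w(b, Z) = (2 - Z/2)²
w(-78, -74) - X(50) = (-4 - 74)²/4 - (108 + 50) = (¼)*(-78)² - 1*158 = (¼)*6084 - 158 = 1521 - 158 = 1363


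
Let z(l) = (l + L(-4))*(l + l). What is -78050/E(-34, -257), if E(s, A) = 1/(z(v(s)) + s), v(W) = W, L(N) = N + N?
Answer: -220257100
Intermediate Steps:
L(N) = 2*N
z(l) = 2*l*(-8 + l) (z(l) = (l + 2*(-4))*(l + l) = (l - 8)*(2*l) = (-8 + l)*(2*l) = 2*l*(-8 + l))
E(s, A) = 1/(s + 2*s*(-8 + s)) (E(s, A) = 1/(2*s*(-8 + s) + s) = 1/(s + 2*s*(-8 + s)))
-78050/E(-34, -257) = -78050/(1/((-34)*(-15 + 2*(-34)))) = -78050/((-1/(34*(-15 - 68)))) = -78050/((-1/34/(-83))) = -78050/((-1/34*(-1/83))) = -78050/1/2822 = -78050*2822 = -220257100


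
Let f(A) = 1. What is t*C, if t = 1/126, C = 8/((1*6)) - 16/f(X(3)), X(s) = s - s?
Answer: -22/189 ≈ -0.11640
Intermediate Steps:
X(s) = 0
C = -44/3 (C = 8/((1*6)) - 16/1 = 8/6 - 16*1 = 8*(⅙) - 16 = 4/3 - 16 = -44/3 ≈ -14.667)
t = 1/126 ≈ 0.0079365
t*C = (1/126)*(-44/3) = -22/189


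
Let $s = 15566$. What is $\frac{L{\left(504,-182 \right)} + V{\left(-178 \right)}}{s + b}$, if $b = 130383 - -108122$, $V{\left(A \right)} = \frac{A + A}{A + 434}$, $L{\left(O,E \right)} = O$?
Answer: $\frac{32167}{16260544} \approx 0.0019782$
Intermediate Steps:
$V{\left(A \right)} = \frac{2 A}{434 + A}$
$b = 238505$ ($b = 130383 + 108122 = 238505$)
$\frac{L{\left(504,-182 \right)} + V{\left(-178 \right)}}{s + b} = \frac{504 + 2 \left(-178\right) \frac{1}{434 - 178}}{15566 + 238505} = \frac{504 + 2 \left(-178\right) \frac{1}{256}}{254071} = \left(504 + 2 \left(-178\right) \frac{1}{256}\right) \frac{1}{254071} = \left(504 - \frac{89}{64}\right) \frac{1}{254071} = \frac{32167}{64} \cdot \frac{1}{254071} = \frac{32167}{16260544}$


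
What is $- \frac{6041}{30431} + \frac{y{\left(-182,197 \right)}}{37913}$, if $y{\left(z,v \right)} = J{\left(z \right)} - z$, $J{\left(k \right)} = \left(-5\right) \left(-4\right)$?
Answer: $- \frac{222885371}{1153730503} \approx -0.19319$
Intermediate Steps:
$J{\left(k \right)} = 20$
$y{\left(z,v \right)} = 20 - z$
$- \frac{6041}{30431} + \frac{y{\left(-182,197 \right)}}{37913} = - \frac{6041}{30431} + \frac{20 - -182}{37913} = \left(-6041\right) \frac{1}{30431} + \left(20 + 182\right) \frac{1}{37913} = - \frac{6041}{30431} + 202 \cdot \frac{1}{37913} = - \frac{6041}{30431} + \frac{202}{37913} = - \frac{222885371}{1153730503}$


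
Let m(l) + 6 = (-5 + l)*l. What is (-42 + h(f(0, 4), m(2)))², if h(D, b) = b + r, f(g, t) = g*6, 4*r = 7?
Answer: 43681/16 ≈ 2730.1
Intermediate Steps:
r = 7/4 (r = (¼)*7 = 7/4 ≈ 1.7500)
f(g, t) = 6*g
m(l) = -6 + l*(-5 + l) (m(l) = -6 + (-5 + l)*l = -6 + l*(-5 + l))
h(D, b) = 7/4 + b (h(D, b) = b + 7/4 = 7/4 + b)
(-42 + h(f(0, 4), m(2)))² = (-42 + (7/4 + (-6 + 2² - 5*2)))² = (-42 + (7/4 + (-6 + 4 - 10)))² = (-42 + (7/4 - 12))² = (-42 - 41/4)² = (-209/4)² = 43681/16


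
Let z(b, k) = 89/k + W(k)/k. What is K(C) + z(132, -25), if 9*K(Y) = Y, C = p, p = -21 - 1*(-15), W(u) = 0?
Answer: -317/75 ≈ -4.2267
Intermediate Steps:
p = -6 (p = -21 + 15 = -6)
z(b, k) = 89/k (z(b, k) = 89/k + 0/k = 89/k + 0 = 89/k)
C = -6
K(Y) = Y/9
K(C) + z(132, -25) = (1/9)*(-6) + 89/(-25) = -2/3 + 89*(-1/25) = -2/3 - 89/25 = -317/75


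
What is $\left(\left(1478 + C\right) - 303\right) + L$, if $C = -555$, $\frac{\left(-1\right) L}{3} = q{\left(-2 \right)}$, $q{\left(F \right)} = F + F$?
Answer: $632$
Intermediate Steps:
$q{\left(F \right)} = 2 F$
$L = 12$ ($L = - 3 \cdot 2 \left(-2\right) = \left(-3\right) \left(-4\right) = 12$)
$\left(\left(1478 + C\right) - 303\right) + L = \left(\left(1478 - 555\right) - 303\right) + 12 = \left(923 - 303\right) + 12 = 620 + 12 = 632$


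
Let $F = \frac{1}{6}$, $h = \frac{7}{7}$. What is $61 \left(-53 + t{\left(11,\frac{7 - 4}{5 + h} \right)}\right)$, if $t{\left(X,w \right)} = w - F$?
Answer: $- \frac{9638}{3} \approx -3212.7$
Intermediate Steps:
$h = 1$ ($h = 7 \cdot \frac{1}{7} = 1$)
$F = \frac{1}{6} \approx 0.16667$
$t{\left(X,w \right)} = - \frac{1}{6} + w$ ($t{\left(X,w \right)} = w - \frac{1}{6} = - \frac{1}{6} + w$)
$61 \left(-53 + t{\left(11,\frac{7 - 4}{5 + h} \right)}\right) = 61 \left(-53 - \left(\frac{1}{6} - \frac{7 - 4}{5 + 1}\right)\right) = 61 \left(-53 - \left(\frac{1}{6} - \frac{3}{6}\right)\right) = 61 \left(-53 + \left(- \frac{1}{6} + 3 \cdot \frac{1}{6}\right)\right) = 61 \left(-53 + \left(- \frac{1}{6} + \frac{1}{2}\right)\right) = 61 \left(-53 + \frac{1}{3}\right) = 61 \left(- \frac{158}{3}\right) = - \frac{9638}{3}$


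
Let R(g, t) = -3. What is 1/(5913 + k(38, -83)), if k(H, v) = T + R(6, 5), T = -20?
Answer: 1/5890 ≈ 0.00016978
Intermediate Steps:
k(H, v) = -23 (k(H, v) = -20 - 3 = -23)
1/(5913 + k(38, -83)) = 1/(5913 - 23) = 1/5890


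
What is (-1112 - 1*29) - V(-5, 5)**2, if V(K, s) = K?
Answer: -1166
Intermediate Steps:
(-1112 - 1*29) - V(-5, 5)**2 = (-1112 - 1*29) - 1*(-5)**2 = (-1112 - 29) - 1*25 = -1141 - 25 = -1166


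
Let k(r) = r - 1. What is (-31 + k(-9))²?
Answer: 1681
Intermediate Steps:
k(r) = -1 + r
(-31 + k(-9))² = (-31 + (-1 - 9))² = (-31 - 10)² = (-41)² = 1681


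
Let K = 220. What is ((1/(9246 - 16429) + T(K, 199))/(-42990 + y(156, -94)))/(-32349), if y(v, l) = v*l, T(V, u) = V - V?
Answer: -1/13396648734018 ≈ -7.4646e-14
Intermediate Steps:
T(V, u) = 0
y(v, l) = l*v
((1/(9246 - 16429) + T(K, 199))/(-42990 + y(156, -94)))/(-32349) = ((1/(9246 - 16429) + 0)/(-42990 - 94*156))/(-32349) = ((1/(-7183) + 0)/(-42990 - 14664))*(-1/32349) = ((-1/7183 + 0)/(-57654))*(-1/32349) = -1/7183*(-1/57654)*(-1/32349) = (1/414128682)*(-1/32349) = -1/13396648734018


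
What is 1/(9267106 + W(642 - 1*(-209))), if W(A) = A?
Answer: 1/9267957 ≈ 1.0790e-7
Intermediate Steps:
1/(9267106 + W(642 - 1*(-209))) = 1/(9267106 + (642 - 1*(-209))) = 1/(9267106 + (642 + 209)) = 1/(9267106 + 851) = 1/9267957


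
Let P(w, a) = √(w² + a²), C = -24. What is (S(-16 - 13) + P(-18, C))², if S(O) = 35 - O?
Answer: 8836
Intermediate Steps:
P(w, a) = √(a² + w²)
(S(-16 - 13) + P(-18, C))² = ((35 - (-16 - 13)) + √((-24)² + (-18)²))² = ((35 - 1*(-29)) + √(576 + 324))² = ((35 + 29) + √900)² = (64 + 30)² = 94² = 8836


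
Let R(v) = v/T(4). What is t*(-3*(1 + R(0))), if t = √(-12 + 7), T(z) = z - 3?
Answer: -3*I*√5 ≈ -6.7082*I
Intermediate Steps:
T(z) = -3 + z
t = I*√5 (t = √(-5) = I*√5 ≈ 2.2361*I)
R(v) = v (R(v) = v/(-3 + 4) = v/1 = v*1 = v)
t*(-3*(1 + R(0))) = (I*√5)*(-3*(1 + 0)) = (I*√5)*(-3*1) = (I*√5)*(-3) = -3*I*√5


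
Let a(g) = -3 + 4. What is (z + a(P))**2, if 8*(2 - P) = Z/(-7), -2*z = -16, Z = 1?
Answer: 81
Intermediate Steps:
z = 8 (z = -1/2*(-16) = 8)
P = 113/56 (P = 2 - 1/(8*(-7)) = 2 - (-1)/(8*7) = 2 - 1/8*(-1/7) = 2 + 1/56 = 113/56 ≈ 2.0179)
a(g) = 1
(z + a(P))**2 = (8 + 1)**2 = 9**2 = 81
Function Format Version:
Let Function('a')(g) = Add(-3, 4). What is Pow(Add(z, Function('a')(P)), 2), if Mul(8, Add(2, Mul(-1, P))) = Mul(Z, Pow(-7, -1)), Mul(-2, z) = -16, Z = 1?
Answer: 81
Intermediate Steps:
z = 8 (z = Mul(Rational(-1, 2), -16) = 8)
P = Rational(113, 56) (P = Add(2, Mul(Rational(-1, 8), Mul(1, Pow(-7, -1)))) = Add(2, Mul(Rational(-1, 8), Mul(1, Rational(-1, 7)))) = Add(2, Mul(Rational(-1, 8), Rational(-1, 7))) = Add(2, Rational(1, 56)) = Rational(113, 56) ≈ 2.0179)
Function('a')(g) = 1
Pow(Add(z, Function('a')(P)), 2) = Pow(Add(8, 1), 2) = Pow(9, 2) = 81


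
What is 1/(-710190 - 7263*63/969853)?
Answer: -969853/688780359639 ≈ -1.4081e-6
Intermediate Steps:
1/(-710190 - 7263*63/969853) = 1/(-710190 - 457569*1/969853) = 1/(-710190 - 457569/969853) = 1/(-688780359639/969853) = -969853/688780359639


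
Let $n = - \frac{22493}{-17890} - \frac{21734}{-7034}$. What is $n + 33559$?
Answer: $\frac{2111776602181}{62919130} \approx 33563.0$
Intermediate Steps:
$n = \frac{273518511}{62919130}$ ($n = \left(-22493\right) \left(- \frac{1}{17890}\right) - - \frac{10867}{3517} = \frac{22493}{17890} + \frac{10867}{3517} = \frac{273518511}{62919130} \approx 4.3471$)
$n + 33559 = \frac{273518511}{62919130} + 33559 = \frac{2111776602181}{62919130}$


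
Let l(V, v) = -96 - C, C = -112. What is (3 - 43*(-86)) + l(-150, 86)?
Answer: 3717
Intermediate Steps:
l(V, v) = 16 (l(V, v) = -96 - 1*(-112) = -96 + 112 = 16)
(3 - 43*(-86)) + l(-150, 86) = (3 - 43*(-86)) + 16 = (3 + 3698) + 16 = 3701 + 16 = 3717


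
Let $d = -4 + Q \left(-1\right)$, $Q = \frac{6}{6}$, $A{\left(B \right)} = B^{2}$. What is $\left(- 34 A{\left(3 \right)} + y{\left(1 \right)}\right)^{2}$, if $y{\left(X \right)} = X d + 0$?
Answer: $96721$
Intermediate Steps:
$Q = 1$ ($Q = 6 \cdot \frac{1}{6} = 1$)
$d = -5$ ($d = -4 + 1 \left(-1\right) = -4 - 1 = -5$)
$y{\left(X \right)} = - 5 X$ ($y{\left(X \right)} = X \left(-5\right) + 0 = - 5 X + 0 = - 5 X$)
$\left(- 34 A{\left(3 \right)} + y{\left(1 \right)}\right)^{2} = \left(- 34 \cdot 3^{2} - 5\right)^{2} = \left(\left(-34\right) 9 - 5\right)^{2} = \left(-306 - 5\right)^{2} = \left(-311\right)^{2} = 96721$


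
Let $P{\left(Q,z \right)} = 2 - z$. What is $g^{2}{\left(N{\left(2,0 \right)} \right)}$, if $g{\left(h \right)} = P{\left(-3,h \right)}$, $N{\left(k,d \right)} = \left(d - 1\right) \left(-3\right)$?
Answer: $1$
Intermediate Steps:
$N{\left(k,d \right)} = 3 - 3 d$ ($N{\left(k,d \right)} = \left(-1 + d\right) \left(-3\right) = 3 - 3 d$)
$g{\left(h \right)} = 2 - h$
$g^{2}{\left(N{\left(2,0 \right)} \right)} = \left(2 - \left(3 - 0\right)\right)^{2} = \left(2 - \left(3 + 0\right)\right)^{2} = \left(2 - 3\right)^{2} = \left(-1\right)^{2} = 1$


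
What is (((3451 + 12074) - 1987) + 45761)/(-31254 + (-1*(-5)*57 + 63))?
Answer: -59299/30906 ≈ -1.9187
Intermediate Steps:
(((3451 + 12074) - 1987) + 45761)/(-31254 + (-1*(-5)*57 + 63)) = ((15525 - 1987) + 45761)/(-31254 + (5*57 + 63)) = (13538 + 45761)/(-31254 + (285 + 63)) = 59299/(-31254 + 348) = 59299/(-30906) = 59299*(-1/30906) = -59299/30906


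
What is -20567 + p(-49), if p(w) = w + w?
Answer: -20665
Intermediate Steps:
p(w) = 2*w
-20567 + p(-49) = -20567 + 2*(-49) = -20567 - 98 = -20665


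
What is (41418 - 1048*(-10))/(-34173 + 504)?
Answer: -51898/33669 ≈ -1.5414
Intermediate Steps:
(41418 - 1048*(-10))/(-34173 + 504) = (41418 + 10480)/(-33669) = 51898*(-1/33669) = -51898/33669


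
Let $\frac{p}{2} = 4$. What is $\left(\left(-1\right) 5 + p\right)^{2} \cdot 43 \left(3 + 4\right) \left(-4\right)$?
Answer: $-10836$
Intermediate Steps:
$p = 8$ ($p = 2 \cdot 4 = 8$)
$\left(\left(-1\right) 5 + p\right)^{2} \cdot 43 \left(3 + 4\right) \left(-4\right) = \left(\left(-1\right) 5 + 8\right)^{2} \cdot 43 \left(3 + 4\right) \left(-4\right) = \left(-5 + 8\right)^{2} \cdot 43 \cdot 7 \left(-4\right) = 3^{2} \cdot 43 \left(-28\right) = 9 \cdot 43 \left(-28\right) = 387 \left(-28\right) = -10836$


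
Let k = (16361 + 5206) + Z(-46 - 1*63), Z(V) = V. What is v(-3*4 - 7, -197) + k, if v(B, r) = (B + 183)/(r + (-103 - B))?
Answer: 6029534/281 ≈ 21457.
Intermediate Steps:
v(B, r) = (183 + B)/(-103 + r - B)
k = 21458 (k = (16361 + 5206) + (-46 - 1*63) = 21567 + (-46 - 63) = 21567 - 109 = 21458)
v(-3*4 - 7, -197) + k = (183 + (-3*4 - 7))/(-103 - 197 - (-3*4 - 7)) + 21458 = (183 + (-12 - 7))/(-103 - 197 - (-12 - 7)) + 21458 = (183 - 19)/(-103 - 197 - 1*(-19)) + 21458 = 164/(-103 - 197 + 19) + 21458 = 164/(-281) + 21458 = -1/281*164 + 21458 = -164/281 + 21458 = 6029534/281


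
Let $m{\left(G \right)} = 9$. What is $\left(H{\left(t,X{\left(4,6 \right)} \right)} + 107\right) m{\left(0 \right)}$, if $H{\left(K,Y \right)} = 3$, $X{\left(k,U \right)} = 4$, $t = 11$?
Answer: $990$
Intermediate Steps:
$\left(H{\left(t,X{\left(4,6 \right)} \right)} + 107\right) m{\left(0 \right)} = \left(3 + 107\right) 9 = 110 \cdot 9 = 990$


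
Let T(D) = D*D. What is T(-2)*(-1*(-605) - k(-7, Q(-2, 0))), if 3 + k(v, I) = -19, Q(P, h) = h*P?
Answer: 2508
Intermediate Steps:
Q(P, h) = P*h
k(v, I) = -22 (k(v, I) = -3 - 19 = -22)
T(D) = D**2
T(-2)*(-1*(-605) - k(-7, Q(-2, 0))) = (-2)**2*(-1*(-605) - 1*(-22)) = 4*(605 + 22) = 4*627 = 2508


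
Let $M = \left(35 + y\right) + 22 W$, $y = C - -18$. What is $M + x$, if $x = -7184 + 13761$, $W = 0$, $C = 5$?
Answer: $6635$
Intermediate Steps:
$y = 23$ ($y = 5 - -18 = 5 + 18 = 23$)
$M = 58$ ($M = \left(35 + 23\right) + 22 \cdot 0 = 58 + 0 = 58$)
$x = 6577$
$M + x = 58 + 6577 = 6635$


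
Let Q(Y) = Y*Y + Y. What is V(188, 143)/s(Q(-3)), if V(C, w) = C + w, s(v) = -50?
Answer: -331/50 ≈ -6.6200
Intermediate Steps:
Q(Y) = Y + Y**2 (Q(Y) = Y**2 + Y = Y + Y**2)
V(188, 143)/s(Q(-3)) = (188 + 143)/(-50) = 331*(-1/50) = -331/50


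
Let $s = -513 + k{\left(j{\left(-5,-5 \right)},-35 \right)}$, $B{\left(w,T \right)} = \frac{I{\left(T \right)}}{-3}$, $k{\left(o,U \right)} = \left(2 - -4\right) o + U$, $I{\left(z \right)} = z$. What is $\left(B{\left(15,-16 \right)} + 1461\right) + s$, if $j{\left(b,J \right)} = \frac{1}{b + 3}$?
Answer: $\frac{2746}{3} \approx 915.33$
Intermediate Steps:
$j{\left(b,J \right)} = \frac{1}{3 + b}$
$k{\left(o,U \right)} = U + 6 o$ ($k{\left(o,U \right)} = \left(2 + 4\right) o + U = 6 o + U = U + 6 o$)
$B{\left(w,T \right)} = - \frac{T}{3}$ ($B{\left(w,T \right)} = \frac{T}{-3} = T \left(- \frac{1}{3}\right) = - \frac{T}{3}$)
$s = -551$ ($s = -513 - \left(35 - \frac{6}{3 - 5}\right) = -513 - \left(35 - \frac{6}{-2}\right) = -513 + \left(-35 + 6 \left(- \frac{1}{2}\right)\right) = -513 - 38 = -551$)
$\left(B{\left(15,-16 \right)} + 1461\right) + s = \left(\left(- \frac{1}{3}\right) \left(-16\right) + 1461\right) - 551 = \left(\frac{16}{3} + 1461\right) - 551 = \frac{4399}{3} - 551 = \frac{2746}{3}$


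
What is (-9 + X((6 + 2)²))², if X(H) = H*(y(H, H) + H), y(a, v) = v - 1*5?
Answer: 61826769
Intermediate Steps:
y(a, v) = -5 + v (y(a, v) = v - 5 = -5 + v)
X(H) = H*(-5 + 2*H) (X(H) = H*((-5 + H) + H) = H*(-5 + 2*H))
(-9 + X((6 + 2)²))² = (-9 + (6 + 2)²*(-5 + 2*(6 + 2)²))² = (-9 + 8²*(-5 + 2*8²))² = (-9 + 64*(-5 + 2*64))² = (-9 + 64*(-5 + 128))² = (-9 + 64*123)² = (-9 + 7872)² = 7863² = 61826769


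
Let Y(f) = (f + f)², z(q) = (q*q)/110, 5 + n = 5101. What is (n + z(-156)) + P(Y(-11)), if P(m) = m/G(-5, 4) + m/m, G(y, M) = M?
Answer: 299158/55 ≈ 5439.2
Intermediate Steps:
n = 5096 (n = -5 + 5101 = 5096)
z(q) = q²/110 (z(q) = q²*(1/110) = q²/110)
Y(f) = 4*f² (Y(f) = (2*f)² = 4*f²)
P(m) = 1 + m/4 (P(m) = m/4 + m/m = m*(¼) + 1 = m/4 + 1 = 1 + m/4)
(n + z(-156)) + P(Y(-11)) = (5096 + (1/110)*(-156)²) + (1 + (4*(-11)²)/4) = (5096 + (1/110)*24336) + (1 + (4*121)/4) = (5096 + 12168/55) + (1 + (¼)*484) = 292448/55 + (1 + 121) = 292448/55 + 122 = 299158/55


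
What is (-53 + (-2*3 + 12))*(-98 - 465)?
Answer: 26461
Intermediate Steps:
(-53 + (-2*3 + 12))*(-98 - 465) = (-53 + (-6 + 12))*(-563) = (-53 + 6)*(-563) = -47*(-563) = 26461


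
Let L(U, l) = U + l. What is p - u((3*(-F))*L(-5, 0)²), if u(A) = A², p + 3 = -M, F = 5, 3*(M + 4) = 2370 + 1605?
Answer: -141949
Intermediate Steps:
M = 1321 (M = -4 + (2370 + 1605)/3 = -4 + (⅓)*3975 = -4 + 1325 = 1321)
p = -1324 (p = -3 - 1*1321 = -3 - 1321 = -1324)
p - u((3*(-F))*L(-5, 0)²) = -1324 - ((3*(-1*5))*(-5 + 0)²)² = -1324 - ((3*(-5))*(-5)²)² = -1324 - (-15*25)² = -1324 - 1*(-375)² = -1324 - 1*140625 = -1324 - 140625 = -141949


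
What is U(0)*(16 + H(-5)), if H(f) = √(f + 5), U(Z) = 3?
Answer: 48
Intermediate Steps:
H(f) = √(5 + f)
U(0)*(16 + H(-5)) = 3*(16 + √(5 - 5)) = 3*(16 + √0) = 3*(16 + 0) = 3*16 = 48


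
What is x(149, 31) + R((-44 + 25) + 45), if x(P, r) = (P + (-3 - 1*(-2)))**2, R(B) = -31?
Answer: 21873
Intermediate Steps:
x(P, r) = (-1 + P)**2 (x(P, r) = (P + (-3 + 2))**2 = (P - 1)**2 = (-1 + P)**2)
x(149, 31) + R((-44 + 25) + 45) = (-1 + 149)**2 - 31 = 148**2 - 31 = 21904 - 31 = 21873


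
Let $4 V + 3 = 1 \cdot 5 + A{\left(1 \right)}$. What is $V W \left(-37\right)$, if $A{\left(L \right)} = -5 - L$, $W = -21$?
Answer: $-777$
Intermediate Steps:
$V = -1$ ($V = - \frac{3}{4} + \frac{1 \cdot 5 - 6}{4} = - \frac{3}{4} + \frac{5 - 6}{4} = - \frac{3}{4} + \frac{1}{4} \left(-1\right) = - \frac{3}{4} - \frac{1}{4} = -1$)
$V W \left(-37\right) = \left(-1\right) \left(-21\right) \left(-37\right) = 21 \left(-37\right) = -777$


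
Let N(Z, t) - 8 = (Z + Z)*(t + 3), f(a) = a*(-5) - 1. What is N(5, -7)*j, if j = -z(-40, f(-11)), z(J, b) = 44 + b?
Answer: 3136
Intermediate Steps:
f(a) = -1 - 5*a (f(a) = -5*a - 1 = -1 - 5*a)
N(Z, t) = 8 + 2*Z*(3 + t) (N(Z, t) = 8 + (Z + Z)*(t + 3) = 8 + (2*Z)*(3 + t) = 8 + 2*Z*(3 + t))
j = -98 (j = -(44 + (-1 - 5*(-11))) = -(44 + (-1 + 55)) = -(44 + 54) = -1*98 = -98)
N(5, -7)*j = (8 + 6*5 + 2*5*(-7))*(-98) = (8 + 30 - 70)*(-98) = -32*(-98) = 3136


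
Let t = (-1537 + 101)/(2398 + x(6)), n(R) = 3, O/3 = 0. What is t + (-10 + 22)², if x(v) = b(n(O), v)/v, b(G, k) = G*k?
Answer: 344308/2401 ≈ 143.40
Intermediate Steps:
O = 0 (O = 3*0 = 0)
x(v) = 3 (x(v) = (3*v)/v = 3)
t = -1436/2401 (t = (-1537 + 101)/(2398 + 3) = -1436/2401 ≈ -0.59808)
t + (-10 + 22)² = -1436/2401 + (-10 + 22)² = -1436/2401 + 12² = -1436/2401 + 144 = 344308/2401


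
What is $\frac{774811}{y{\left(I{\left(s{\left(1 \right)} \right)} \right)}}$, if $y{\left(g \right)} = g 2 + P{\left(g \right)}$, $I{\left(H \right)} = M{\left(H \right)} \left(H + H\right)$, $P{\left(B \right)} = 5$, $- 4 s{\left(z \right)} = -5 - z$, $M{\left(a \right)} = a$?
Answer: $\frac{774811}{14} \approx 55344.0$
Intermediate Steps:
$s{\left(z \right)} = \frac{5}{4} + \frac{z}{4}$ ($s{\left(z \right)} = - \frac{-5 - z}{4} = \frac{5}{4} + \frac{z}{4}$)
$I{\left(H \right)} = 2 H^{2}$ ($I{\left(H \right)} = H \left(H + H\right) = H 2 H = 2 H^{2}$)
$y{\left(g \right)} = 5 + 2 g$ ($y{\left(g \right)} = g 2 + 5 = 2 g + 5 = 5 + 2 g$)
$\frac{774811}{y{\left(I{\left(s{\left(1 \right)} \right)} \right)}} = \frac{774811}{5 + 2 \cdot 2 \left(\frac{5}{4} + \frac{1}{4} \cdot 1\right)^{2}} = \frac{774811}{5 + 2 \cdot 2 \left(\frac{5}{4} + \frac{1}{4}\right)^{2}} = \frac{774811}{5 + 2 \cdot 2 \left(\frac{3}{2}\right)^{2}} = \frac{774811}{5 + 2 \cdot 2 \cdot \frac{9}{4}} = \frac{774811}{5 + 2 \cdot \frac{9}{2}} = \frac{774811}{5 + 9} = \frac{774811}{14}$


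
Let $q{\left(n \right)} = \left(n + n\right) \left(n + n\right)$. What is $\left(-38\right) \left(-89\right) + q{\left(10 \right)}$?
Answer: $3782$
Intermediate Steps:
$q{\left(n \right)} = 4 n^{2}$ ($q{\left(n \right)} = 2 n 2 n = 4 n^{2}$)
$\left(-38\right) \left(-89\right) + q{\left(10 \right)} = \left(-38\right) \left(-89\right) + 4 \cdot 10^{2} = 3382 + 4 \cdot 100 = 3382 + 400 = 3782$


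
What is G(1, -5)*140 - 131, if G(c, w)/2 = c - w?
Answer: 1549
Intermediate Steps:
G(c, w) = -2*w + 2*c (G(c, w) = 2*(c - w) = -2*w + 2*c)
G(1, -5)*140 - 131 = (-2*(-5) + 2*1)*140 - 131 = (10 + 2)*140 - 131 = 12*140 - 131 = 1680 - 131 = 1549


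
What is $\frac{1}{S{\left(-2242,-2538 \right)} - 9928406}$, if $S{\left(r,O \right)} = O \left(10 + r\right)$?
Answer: $- \frac{1}{4263590} \approx -2.3454 \cdot 10^{-7}$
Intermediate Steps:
$\frac{1}{S{\left(-2242,-2538 \right)} - 9928406} = \frac{1}{- 2538 \left(10 - 2242\right) - 9928406} = \frac{1}{\left(-2538\right) \left(-2232\right) - 9928406} = \frac{1}{5664816 - 9928406} = \frac{1}{-4263590} = - \frac{1}{4263590}$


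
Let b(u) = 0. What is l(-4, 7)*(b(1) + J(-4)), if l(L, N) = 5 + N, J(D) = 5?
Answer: 60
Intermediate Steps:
l(-4, 7)*(b(1) + J(-4)) = (5 + 7)*(0 + 5) = 12*5 = 60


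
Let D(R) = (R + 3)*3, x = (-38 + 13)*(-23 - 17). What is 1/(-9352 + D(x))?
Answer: -1/6343 ≈ -0.00015765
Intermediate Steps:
x = 1000 (x = -25*(-40) = 1000)
D(R) = 9 + 3*R (D(R) = (3 + R)*3 = 9 + 3*R)
1/(-9352 + D(x)) = 1/(-9352 + (9 + 3*1000)) = 1/(-9352 + (9 + 3000)) = 1/(-9352 + 3009) = 1/(-6343) = -1/6343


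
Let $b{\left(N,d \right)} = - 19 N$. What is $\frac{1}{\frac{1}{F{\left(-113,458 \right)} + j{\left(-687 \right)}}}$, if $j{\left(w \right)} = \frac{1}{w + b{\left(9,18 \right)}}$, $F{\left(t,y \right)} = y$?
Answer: $\frac{392963}{858} \approx 458.0$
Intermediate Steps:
$j{\left(w \right)} = \frac{1}{-171 + w}$ ($j{\left(w \right)} = \frac{1}{w - 171} = \frac{1}{-171 + w}$)
$\frac{1}{\frac{1}{F{\left(-113,458 \right)} + j{\left(-687 \right)}}} = \frac{1}{\frac{1}{458 + \frac{1}{-171 - 687}}} = \frac{1}{\frac{1}{458 + \frac{1}{-858}}} = \frac{1}{\frac{1}{458 - \frac{1}{858}}} = \frac{1}{\frac{1}{\frac{392963}{858}}} = \frac{1}{\frac{858}{392963}} = \frac{392963}{858}$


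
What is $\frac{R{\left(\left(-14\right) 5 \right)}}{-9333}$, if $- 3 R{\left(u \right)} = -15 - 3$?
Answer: $- \frac{2}{3111} \approx -0.00064288$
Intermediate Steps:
$R{\left(u \right)} = 6$ ($R{\left(u \right)} = - \frac{-15 - 3}{3} = \left(- \frac{1}{3}\right) \left(-18\right) = 6$)
$\frac{R{\left(\left(-14\right) 5 \right)}}{-9333} = \frac{6}{-9333} = 6 \left(- \frac{1}{9333}\right) = - \frac{2}{3111}$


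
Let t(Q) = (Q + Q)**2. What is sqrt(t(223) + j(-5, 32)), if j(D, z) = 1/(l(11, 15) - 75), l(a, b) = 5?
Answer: sqrt(974688330)/70 ≈ 446.00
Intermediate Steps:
t(Q) = 4*Q**2 (t(Q) = (2*Q)**2 = 4*Q**2)
j(D, z) = -1/70 (j(D, z) = 1/(5 - 75) = 1/(-70) = -1/70)
sqrt(t(223) + j(-5, 32)) = sqrt(4*223**2 - 1/70) = sqrt(4*49729 - 1/70) = sqrt(198916 - 1/70) = sqrt(13924119/70) = sqrt(974688330)/70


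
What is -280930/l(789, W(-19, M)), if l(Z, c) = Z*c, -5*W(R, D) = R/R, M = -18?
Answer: 1404650/789 ≈ 1780.3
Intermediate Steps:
W(R, D) = -⅕ (W(R, D) = -R/(5*R) = -⅕*1 = -⅕)
-280930/l(789, W(-19, M)) = -280930/(789*(-⅕)) = -280930/(-789/5) = -280930*(-5/789) = 1404650/789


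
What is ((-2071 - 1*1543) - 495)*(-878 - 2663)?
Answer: 14549969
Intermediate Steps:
((-2071 - 1*1543) - 495)*(-878 - 2663) = ((-2071 - 1543) - 495)*(-3541) = (-3614 - 495)*(-3541) = -4109*(-3541) = 14549969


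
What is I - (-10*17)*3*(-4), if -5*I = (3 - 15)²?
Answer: -10344/5 ≈ -2068.8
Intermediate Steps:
I = -144/5 (I = -(3 - 15)²/5 = -⅕*(-12)² = -⅕*144 = -144/5 ≈ -28.800)
I - (-10*17)*3*(-4) = -144/5 - (-10*17)*3*(-4) = -144/5 - (-170)*(-12) = -144/5 - 1*2040 = -144/5 - 2040 = -10344/5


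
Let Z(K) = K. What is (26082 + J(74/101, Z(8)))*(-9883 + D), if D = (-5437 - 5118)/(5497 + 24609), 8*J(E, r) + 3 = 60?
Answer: -62102167657089/240848 ≈ -2.5785e+8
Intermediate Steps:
J(E, r) = 57/8 (J(E, r) = -3/8 + (⅛)*60 = -3/8 + 15/2 = 57/8)
D = -10555/30106 ≈ -0.35059
(26082 + J(74/101, Z(8)))*(-9883 + D) = (26082 + 57/8)*(-9883 - 10555/30106) = (208713/8)*(-297548153/30106) = -62102167657089/240848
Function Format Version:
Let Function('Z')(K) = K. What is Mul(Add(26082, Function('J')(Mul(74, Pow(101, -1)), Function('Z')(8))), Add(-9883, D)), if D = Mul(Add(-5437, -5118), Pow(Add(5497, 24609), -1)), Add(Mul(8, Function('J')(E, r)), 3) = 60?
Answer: Rational(-62102167657089, 240848) ≈ -2.5785e+8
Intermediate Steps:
Function('J')(E, r) = Rational(57, 8) (Function('J')(E, r) = Add(Rational(-3, 8), Mul(Rational(1, 8), 60)) = Add(Rational(-3, 8), Rational(15, 2)) = Rational(57, 8))
D = Rational(-10555, 30106) (D = Mul(-10555, Pow(30106, -1)) = Mul(-10555, Rational(1, 30106)) = Rational(-10555, 30106) ≈ -0.35059)
Mul(Add(26082, Function('J')(Mul(74, Pow(101, -1)), Function('Z')(8))), Add(-9883, D)) = Mul(Add(26082, Rational(57, 8)), Add(-9883, Rational(-10555, 30106))) = Mul(Rational(208713, 8), Rational(-297548153, 30106)) = Rational(-62102167657089, 240848)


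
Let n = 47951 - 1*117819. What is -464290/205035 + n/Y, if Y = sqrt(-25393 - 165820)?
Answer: -92858/41007 + 69868*I*sqrt(191213)/191213 ≈ -2.2644 + 159.78*I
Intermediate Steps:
Y = I*sqrt(191213) (Y = sqrt(-191213) = I*sqrt(191213) ≈ 437.28*I)
n = -69868 (n = 47951 - 117819 = -69868)
-464290/205035 + n/Y = -464290/205035 - 69868*(-I*sqrt(191213)/191213) = -464290*1/205035 - (-69868)*I*sqrt(191213)/191213 = -92858/41007 + 69868*I*sqrt(191213)/191213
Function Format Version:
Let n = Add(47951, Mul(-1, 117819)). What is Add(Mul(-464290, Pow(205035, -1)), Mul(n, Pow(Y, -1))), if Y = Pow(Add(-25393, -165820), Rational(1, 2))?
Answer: Add(Rational(-92858, 41007), Mul(Rational(69868, 191213), I, Pow(191213, Rational(1, 2)))) ≈ Add(-2.2644, Mul(159.78, I))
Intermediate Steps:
Y = Mul(I, Pow(191213, Rational(1, 2))) (Y = Pow(-191213, Rational(1, 2)) = Mul(I, Pow(191213, Rational(1, 2))) ≈ Mul(437.28, I))
n = -69868 (n = Add(47951, -117819) = -69868)
Add(Mul(-464290, Pow(205035, -1)), Mul(n, Pow(Y, -1))) = Add(Mul(-464290, Pow(205035, -1)), Mul(-69868, Pow(Mul(I, Pow(191213, Rational(1, 2))), -1))) = Add(Mul(-464290, Rational(1, 205035)), Mul(-69868, Mul(Rational(-1, 191213), I, Pow(191213, Rational(1, 2))))) = Add(Rational(-92858, 41007), Mul(Rational(69868, 191213), I, Pow(191213, Rational(1, 2))))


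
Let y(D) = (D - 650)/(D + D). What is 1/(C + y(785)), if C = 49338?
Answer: 314/15492159 ≈ 2.0268e-5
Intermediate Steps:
y(D) = (-650 + D)/(2*D) (y(D) = (-650 + D)/((2*D)) = (-650 + D)*(1/(2*D)) = (-650 + D)/(2*D))
1/(C + y(785)) = 1/(49338 + (½)*(-650 + 785)/785) = 1/(49338 + (½)*(1/785)*135) = 1/(49338 + 27/314) = 1/(15492159/314) = 314/15492159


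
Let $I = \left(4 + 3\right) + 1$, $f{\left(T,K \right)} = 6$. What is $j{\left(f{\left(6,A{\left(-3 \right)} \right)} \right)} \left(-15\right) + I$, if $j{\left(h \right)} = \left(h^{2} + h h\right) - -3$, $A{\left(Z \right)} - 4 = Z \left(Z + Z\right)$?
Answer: $-1117$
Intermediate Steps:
$A{\left(Z \right)} = 4 + 2 Z^{2}$ ($A{\left(Z \right)} = 4 + Z \left(Z + Z\right) = 4 + Z 2 Z = 4 + 2 Z^{2}$)
$j{\left(h \right)} = 3 + 2 h^{2}$ ($j{\left(h \right)} = \left(h^{2} + h^{2}\right) + \left(-1 + 4\right) = 2 h^{2} + 3 = 3 + 2 h^{2}$)
$I = 8$ ($I = 7 + 1 = 8$)
$j{\left(f{\left(6,A{\left(-3 \right)} \right)} \right)} \left(-15\right) + I = \left(3 + 2 \cdot 6^{2}\right) \left(-15\right) + 8 = \left(3 + 2 \cdot 36\right) \left(-15\right) + 8 = \left(3 + 72\right) \left(-15\right) + 8 = 75 \left(-15\right) + 8 = -1125 + 8 = -1117$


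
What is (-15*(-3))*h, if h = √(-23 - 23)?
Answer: 45*I*√46 ≈ 305.21*I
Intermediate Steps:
h = I*√46 (h = √(-46) = I*√46 ≈ 6.7823*I)
(-15*(-3))*h = (-15*(-3))*(I*√46) = 45*(I*√46) = 45*I*√46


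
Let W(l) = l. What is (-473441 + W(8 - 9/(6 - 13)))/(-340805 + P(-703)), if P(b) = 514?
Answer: 3314022/2382037 ≈ 1.3913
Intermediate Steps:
(-473441 + W(8 - 9/(6 - 13)))/(-340805 + P(-703)) = (-473441 + (8 - 9/(6 - 13)))/(-340805 + 514) = (-473441 + (8 - 9/(-7)))/(-340291) = (-473441 + (8 - 9*(-⅐)))*(-1/340291) = (-473441 + (8 + 9/7))*(-1/340291) = (-473441 + 65/7)*(-1/340291) = -3314022/7*(-1/340291) = 3314022/2382037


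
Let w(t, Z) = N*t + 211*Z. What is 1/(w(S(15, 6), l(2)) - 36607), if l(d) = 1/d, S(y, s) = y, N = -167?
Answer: -2/78013 ≈ -2.5637e-5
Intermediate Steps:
w(t, Z) = -167*t + 211*Z
1/(w(S(15, 6), l(2)) - 36607) = 1/((-167*15 + 211/2) - 36607) = 1/((-2505 + 211*(½)) - 36607) = 1/((-2505 + 211/2) - 36607) = 1/(-4799/2 - 36607) = 1/(-78013/2) = -2/78013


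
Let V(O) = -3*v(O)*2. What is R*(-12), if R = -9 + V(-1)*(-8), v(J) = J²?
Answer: -468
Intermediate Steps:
V(O) = -6*O² (V(O) = -3*O²*2 = -6*O²)
R = 39 (R = -9 - 6*(-1)²*(-8) = -9 - 6*1*(-8) = -9 - 6*(-8) = -9 + 48 = 39)
R*(-12) = 39*(-12) = -468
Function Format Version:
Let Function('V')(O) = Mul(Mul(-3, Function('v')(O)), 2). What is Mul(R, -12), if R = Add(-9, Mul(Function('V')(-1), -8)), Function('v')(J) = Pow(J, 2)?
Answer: -468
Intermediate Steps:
Function('V')(O) = Mul(-6, Pow(O, 2)) (Function('V')(O) = Mul(Mul(-3, Pow(O, 2)), 2) = Mul(-6, Pow(O, 2)))
R = 39 (R = Add(-9, Mul(Mul(-6, Pow(-1, 2)), -8)) = Add(-9, Mul(Mul(-6, 1), -8)) = Add(-9, Mul(-6, -8)) = Add(-9, 48) = 39)
Mul(R, -12) = Mul(39, -12) = -468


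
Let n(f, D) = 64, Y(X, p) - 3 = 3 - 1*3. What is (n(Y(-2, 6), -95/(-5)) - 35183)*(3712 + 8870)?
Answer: -441867258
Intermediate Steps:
Y(X, p) = 3 (Y(X, p) = 3 + (3 - 1*3) = 3 + (3 - 3) = 3 + 0 = 3)
(n(Y(-2, 6), -95/(-5)) - 35183)*(3712 + 8870) = (64 - 35183)*(3712 + 8870) = -35119*12582 = -441867258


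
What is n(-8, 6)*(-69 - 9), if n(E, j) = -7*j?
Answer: 3276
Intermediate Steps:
n(-8, 6)*(-69 - 9) = (-7*6)*(-69 - 9) = -42*(-78) = 3276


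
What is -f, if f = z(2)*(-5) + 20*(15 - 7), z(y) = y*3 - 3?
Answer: -145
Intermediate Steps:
z(y) = -3 + 3*y (z(y) = 3*y - 3 = -3 + 3*y)
f = 145 (f = (-3 + 3*2)*(-5) + 20*(15 - 7) = (-3 + 6)*(-5) + 20*8 = 3*(-5) + 160 = -15 + 160 = 145)
-f = -1*145 = -145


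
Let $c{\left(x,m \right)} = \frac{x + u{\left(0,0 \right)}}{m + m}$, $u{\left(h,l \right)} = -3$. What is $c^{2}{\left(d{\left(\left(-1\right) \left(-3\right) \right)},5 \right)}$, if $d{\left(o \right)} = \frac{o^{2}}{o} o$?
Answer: $\frac{9}{25} \approx 0.36$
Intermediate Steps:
$d{\left(o \right)} = o^{2}$ ($d{\left(o \right)} = o o = o^{2}$)
$c{\left(x,m \right)} = \frac{-3 + x}{2 m}$ ($c{\left(x,m \right)} = \frac{x - 3}{m + m} = \frac{-3 + x}{2 m}$)
$c^{2}{\left(d{\left(\left(-1\right) \left(-3\right) \right)},5 \right)} = \left(\frac{-3 + \left(\left(-1\right) \left(-3\right)\right)^{2}}{2 \cdot 5}\right)^{2} = \left(\frac{1}{2} \cdot \frac{1}{5} \left(-3 + 3^{2}\right)\right)^{2} = \left(\frac{1}{2} \cdot \frac{1}{5} \left(-3 + 9\right)\right)^{2} = \left(\frac{1}{2} \cdot \frac{1}{5} \cdot 6\right)^{2} = \left(\frac{3}{5}\right)^{2} = \frac{9}{25}$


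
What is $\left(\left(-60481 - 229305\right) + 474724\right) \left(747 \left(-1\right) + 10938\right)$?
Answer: $1884703158$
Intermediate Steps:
$\left(\left(-60481 - 229305\right) + 474724\right) \left(747 \left(-1\right) + 10938\right) = \left(-289786 + 474724\right) \left(-747 + 10938\right) = 184938 \cdot 10191 = 1884703158$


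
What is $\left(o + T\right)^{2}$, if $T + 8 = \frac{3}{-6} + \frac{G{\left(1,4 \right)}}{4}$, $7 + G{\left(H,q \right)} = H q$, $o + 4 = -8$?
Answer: $\frac{7225}{16} \approx 451.56$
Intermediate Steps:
$o = -12$ ($o = -4 - 8 = -12$)
$G{\left(H,q \right)} = -7 + H q$
$T = - \frac{37}{4}$ ($T = -8 + \left(\frac{3}{-6} + \frac{-7 + 1 \cdot 4}{4}\right) = -8 + \left(3 \left(- \frac{1}{6}\right) + \left(-7 + 4\right) \frac{1}{4}\right) = -8 - \frac{5}{4} = - \frac{37}{4} \approx -9.25$)
$\left(o + T\right)^{2} = \left(-12 - \frac{37}{4}\right)^{2} = \left(- \frac{85}{4}\right)^{2} = \frac{7225}{16}$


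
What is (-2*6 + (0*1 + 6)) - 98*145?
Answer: -14216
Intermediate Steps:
(-2*6 + (0*1 + 6)) - 98*145 = (-12 + (0 + 6)) - 14210 = (-12 + 6) - 14210 = -6 - 14210 = -14216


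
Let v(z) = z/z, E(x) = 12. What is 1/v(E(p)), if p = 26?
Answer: 1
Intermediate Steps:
v(z) = 1
1/v(E(p)) = 1/1 = 1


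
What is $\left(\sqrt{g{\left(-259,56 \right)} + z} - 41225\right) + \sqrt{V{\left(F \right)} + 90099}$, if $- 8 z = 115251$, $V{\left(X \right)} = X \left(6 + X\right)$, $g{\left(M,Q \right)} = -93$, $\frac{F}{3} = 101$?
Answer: $-41225 + 3 \sqrt{20414} + \frac{i \sqrt{231990}}{4} \approx -40796.0 + 120.41 i$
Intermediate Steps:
$F = 303$ ($F = 3 \cdot 101 = 303$)
$z = - \frac{115251}{8}$ ($z = \left(- \frac{1}{8}\right) 115251 = - \frac{115251}{8} \approx -14406.0$)
$\left(\sqrt{g{\left(-259,56 \right)} + z} - 41225\right) + \sqrt{V{\left(F \right)} + 90099} = \left(\sqrt{-93 - \frac{115251}{8}} - 41225\right) + \sqrt{303 \left(6 + 303\right) + 90099} = \left(\sqrt{- \frac{115995}{8}} - 41225\right) + \sqrt{303 \cdot 309 + 90099} = \left(\frac{i \sqrt{231990}}{4} - 41225\right) + \sqrt{93627 + 90099} = \left(-41225 + \frac{i \sqrt{231990}}{4}\right) + \sqrt{183726} = \left(-41225 + \frac{i \sqrt{231990}}{4}\right) + 3 \sqrt{20414} = -41225 + 3 \sqrt{20414} + \frac{i \sqrt{231990}}{4}$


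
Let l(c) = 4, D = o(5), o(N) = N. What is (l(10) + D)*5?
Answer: 45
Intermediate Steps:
D = 5
(l(10) + D)*5 = (4 + 5)*5 = 9*5 = 45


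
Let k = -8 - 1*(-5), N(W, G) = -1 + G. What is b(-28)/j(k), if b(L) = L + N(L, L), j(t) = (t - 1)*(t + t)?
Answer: -19/8 ≈ -2.3750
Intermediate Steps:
k = -3 (k = -8 + 5 = -3)
j(t) = 2*t*(-1 + t) (j(t) = (-1 + t)*(2*t) = 2*t*(-1 + t))
b(L) = -1 + 2*L (b(L) = L + (-1 + L) = -1 + 2*L)
b(-28)/j(k) = (-1 + 2*(-28))/((2*(-3)*(-1 - 3))) = (-1 - 56)/((2*(-3)*(-4))) = -57/24 = -57*1/24 = -19/8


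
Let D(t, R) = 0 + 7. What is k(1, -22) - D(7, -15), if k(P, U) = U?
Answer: -29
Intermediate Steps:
D(t, R) = 7
k(1, -22) - D(7, -15) = -22 - 1*7 = -22 - 7 = -29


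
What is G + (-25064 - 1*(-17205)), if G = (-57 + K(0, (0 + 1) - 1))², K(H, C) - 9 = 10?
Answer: -6415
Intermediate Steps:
K(H, C) = 19 (K(H, C) = 9 + 10 = 19)
G = 1444 (G = (-57 + 19)² = (-38)² = 1444)
G + (-25064 - 1*(-17205)) = 1444 + (-25064 - 1*(-17205)) = 1444 + (-25064 + 17205) = 1444 - 7859 = -6415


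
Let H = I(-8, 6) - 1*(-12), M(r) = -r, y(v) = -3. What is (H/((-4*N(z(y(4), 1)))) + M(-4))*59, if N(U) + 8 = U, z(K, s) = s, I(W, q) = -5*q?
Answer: 2773/14 ≈ 198.07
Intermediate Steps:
N(U) = -8 + U
H = -18 (H = -5*6 - 1*(-12) = -30 + 12 = -18)
(H/((-4*N(z(y(4), 1)))) + M(-4))*59 = (-18*(-1/(4*(-8 + 1))) - 1*(-4))*59 = (-18/((-4*(-7))) + 4)*59 = (-18/28 + 4)*59 = (-18*1/28 + 4)*59 = (-9/14 + 4)*59 = (47/14)*59 = 2773/14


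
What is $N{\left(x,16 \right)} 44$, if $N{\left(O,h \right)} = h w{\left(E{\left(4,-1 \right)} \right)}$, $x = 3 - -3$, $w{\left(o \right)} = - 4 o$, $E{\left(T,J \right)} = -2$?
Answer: $5632$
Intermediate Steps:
$x = 6$ ($x = 3 + 3 = 6$)
$N{\left(O,h \right)} = 8 h$ ($N{\left(O,h \right)} = h \left(\left(-4\right) \left(-2\right)\right) = h 8 = 8 h$)
$N{\left(x,16 \right)} 44 = 8 \cdot 16 \cdot 44 = 128 \cdot 44 = 5632$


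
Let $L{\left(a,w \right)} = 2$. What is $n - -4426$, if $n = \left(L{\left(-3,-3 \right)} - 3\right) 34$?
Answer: $4392$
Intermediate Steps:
$n = -34$ ($n = \left(2 - 3\right) 34 = \left(-1\right) 34 = -34$)
$n - -4426 = -34 - -4426 = -34 + 4426 = 4392$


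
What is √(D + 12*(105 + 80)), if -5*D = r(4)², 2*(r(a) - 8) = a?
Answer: 10*√22 ≈ 46.904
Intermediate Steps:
r(a) = 8 + a/2
D = -20 (D = -(8 + (½)*4)²/5 = -(8 + 2)²/5 = -⅕*10² = -⅕*100 = -20)
√(D + 12*(105 + 80)) = √(-20 + 12*(105 + 80)) = √(-20 + 12*185) = √(-20 + 2220) = √2200 = 10*√22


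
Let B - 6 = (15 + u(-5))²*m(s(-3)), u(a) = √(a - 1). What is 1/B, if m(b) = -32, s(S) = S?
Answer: I/(6*(-1167*I + 160*√6)) ≈ -0.00012834 + 4.3101e-5*I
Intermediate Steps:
u(a) = √(-1 + a)
B = 6 - 32*(15 + I*√6)² (B = 6 + (15 + √(-1 - 5))²*(-32) = 6 + (15 + √(-6))²*(-32) = 6 + (15 + I*√6)²*(-32) = 6 - 32*(15 + I*√6)² ≈ -7002.0 - 2351.5*I)
1/B = 1/(-7002 - 960*I*√6)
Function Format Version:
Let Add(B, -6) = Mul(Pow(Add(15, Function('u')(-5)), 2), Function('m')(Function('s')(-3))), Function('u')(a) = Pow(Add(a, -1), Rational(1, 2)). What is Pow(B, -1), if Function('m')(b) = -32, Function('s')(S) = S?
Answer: Mul(Rational(1, 6), I, Pow(Add(Mul(-1167, I), Mul(160, Pow(6, Rational(1, 2)))), -1)) ≈ Add(-0.00012834, Mul(4.3101e-5, I))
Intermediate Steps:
Function('u')(a) = Pow(Add(-1, a), Rational(1, 2))
B = Add(6, Mul(-32, Pow(Add(15, Mul(I, Pow(6, Rational(1, 2)))), 2))) (B = Add(6, Mul(Pow(Add(15, Pow(Add(-1, -5), Rational(1, 2))), 2), -32)) = Add(6, Mul(Pow(Add(15, Pow(-6, Rational(1, 2))), 2), -32)) = Add(6, Mul(Pow(Add(15, Mul(I, Pow(6, Rational(1, 2)))), 2), -32)) = Add(6, Mul(-32, Pow(Add(15, Mul(I, Pow(6, Rational(1, 2)))), 2))) ≈ Add(-7002.0, Mul(-2351.5, I)))
Pow(B, -1) = Pow(Add(-7002, Mul(-960, I, Pow(6, Rational(1, 2)))), -1)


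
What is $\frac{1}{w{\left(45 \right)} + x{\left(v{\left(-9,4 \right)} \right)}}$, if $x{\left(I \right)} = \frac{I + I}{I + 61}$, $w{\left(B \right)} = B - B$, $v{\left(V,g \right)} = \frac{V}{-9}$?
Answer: $31$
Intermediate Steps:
$v{\left(V,g \right)} = - \frac{V}{9}$ ($v{\left(V,g \right)} = V \left(- \frac{1}{9}\right) = - \frac{V}{9}$)
$w{\left(B \right)} = 0$
$x{\left(I \right)} = \frac{2 I}{61 + I}$
$\frac{1}{w{\left(45 \right)} + x{\left(v{\left(-9,4 \right)} \right)}} = \frac{1}{0 + \frac{2 \left(\left(- \frac{1}{9}\right) \left(-9\right)\right)}{61 - -1}} = \frac{1}{0 + 2 \cdot 1 \frac{1}{61 + 1}} = \frac{1}{0 + 2 \cdot 1 \cdot \frac{1}{62}} = \frac{1}{0 + \frac{1}{31}} = \frac{1}{\frac{1}{31}} = 31$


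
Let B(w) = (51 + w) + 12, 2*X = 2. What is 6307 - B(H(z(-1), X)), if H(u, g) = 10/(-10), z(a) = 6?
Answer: 6245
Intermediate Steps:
X = 1 (X = (½)*2 = 1)
H(u, g) = -1 (H(u, g) = 10*(-⅒) = -1)
B(w) = 63 + w
6307 - B(H(z(-1), X)) = 6307 - (63 - 1) = 6307 - 1*62 = 6307 - 62 = 6245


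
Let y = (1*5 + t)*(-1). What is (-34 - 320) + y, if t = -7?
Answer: -352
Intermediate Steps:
y = 2 (y = (1*5 - 7)*(-1) = (5 - 7)*(-1) = -2*(-1) = 2)
(-34 - 320) + y = (-34 - 320) + 2 = -354 + 2 = -352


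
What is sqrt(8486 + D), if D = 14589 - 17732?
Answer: sqrt(5343) ≈ 73.096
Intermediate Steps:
D = -3143
sqrt(8486 + D) = sqrt(8486 - 3143) = sqrt(5343)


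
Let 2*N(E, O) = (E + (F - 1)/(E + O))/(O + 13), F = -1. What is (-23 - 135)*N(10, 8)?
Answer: -7031/189 ≈ -37.201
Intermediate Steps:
N(E, O) = (E - 2/(E + O))/(2*(13 + O)) (N(E, O) = ((E + (-1 - 1)/(E + O))/(O + 13))/2 = ((E - 2/(E + O))/(13 + O))/2 = (E - 2/(E + O))/(2*(13 + O)))
(-23 - 135)*N(10, 8) = (-23 - 135)*((-2 + 10**2 + 10*8)/(2*(8**2 + 13*10 + 13*8 + 10*8))) = -79*(-2 + 100 + 80)/(64 + 130 + 104 + 80) = -79*178/378 = -158*89/378 = -7031/189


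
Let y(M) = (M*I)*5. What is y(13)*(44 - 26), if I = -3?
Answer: -3510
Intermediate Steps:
y(M) = -15*M (y(M) = (M*(-3))*5 = -3*M*5 = -15*M)
y(13)*(44 - 26) = (-15*13)*(44 - 26) = -195*18 = -3510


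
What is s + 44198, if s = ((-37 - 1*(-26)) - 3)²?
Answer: 44394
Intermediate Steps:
s = 196 (s = ((-37 + 26) - 3)² = (-11 - 3)² = (-14)² = 196)
s + 44198 = 196 + 44198 = 44394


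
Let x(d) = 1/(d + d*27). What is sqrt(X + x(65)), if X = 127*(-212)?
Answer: 9*I*sqrt(275256345)/910 ≈ 164.09*I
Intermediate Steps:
X = -26924
x(d) = 1/(28*d) (x(d) = 1/(d + 27*d) = 1/(28*d))
sqrt(X + x(65)) = sqrt(-26924 + (1/28)/65) = sqrt(-26924 + (1/28)*(1/65)) = sqrt(-26924 + 1/1820) = sqrt(-49001679/1820) = 9*I*sqrt(275256345)/910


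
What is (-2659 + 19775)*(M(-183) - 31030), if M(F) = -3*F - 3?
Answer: -521764144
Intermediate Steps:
M(F) = -3 - 3*F
(-2659 + 19775)*(M(-183) - 31030) = (-2659 + 19775)*((-3 - 3*(-183)) - 31030) = 17116*((-3 + 549) - 31030) = 17116*(546 - 31030) = 17116*(-30484) = -521764144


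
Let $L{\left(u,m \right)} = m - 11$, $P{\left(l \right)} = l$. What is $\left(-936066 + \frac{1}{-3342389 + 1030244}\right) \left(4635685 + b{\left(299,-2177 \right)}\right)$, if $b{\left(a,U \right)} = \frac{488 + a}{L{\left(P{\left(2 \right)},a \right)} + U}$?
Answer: $- \frac{18952537891744522607638}{4367641905} \approx -4.3393 \cdot 10^{12}$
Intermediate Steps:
$L{\left(u,m \right)} = -11 + m$ ($L{\left(u,m \right)} = m - 11 = -11 + m$)
$b{\left(a,U \right)} = \frac{488 + a}{-11 + U + a}$ ($b{\left(a,U \right)} = \frac{488 + a}{\left(-11 + a\right) + U} = \frac{488 + a}{-11 + U + a}$)
$\left(-936066 + \frac{1}{-3342389 + 1030244}\right) \left(4635685 + b{\left(299,-2177 \right)}\right) = \left(-936066 + \frac{1}{-3342389 + 1030244}\right) \left(4635685 + \frac{488 + 299}{-11 - 2177 + 299}\right) = \left(-936066 + \frac{1}{-2312145}\right) \left(4635685 + \frac{1}{-1889} \cdot 787\right) = \left(-936066 - \frac{1}{2312145}\right) \left(4635685 - \frac{787}{1889}\right) = - \frac{2164320321571 \left(4635685 - \frac{787}{1889}\right)}{2312145} = \left(- \frac{2164320321571}{2312145}\right) \frac{8756808178}{1889} = - \frac{18952537891744522607638}{4367641905}$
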